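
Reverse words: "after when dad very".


Original: "after when dad very"
Words (1..n): after | when | dad | very
Reversed (n..1): very | dad | when | after
Result = "very dad when after"


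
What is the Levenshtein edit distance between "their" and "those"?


Word 1: "their" (length 5)
Word 2: "those" (length 5)
One optimal edit sequence (insert/delete/substitute each cost 1):
  1. keep 't'
  2. keep 'h'
  3. substitute 'e' -> 'o'  (+1)
  4. substitute 'i' -> 's'  (+1)
  5. substitute 'r' -> 'e'  (+1)
Total edit operations: 3
Edit distance = 3


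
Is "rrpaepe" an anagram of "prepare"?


Word 1: "prepare" → sorted: aeepprr
Word 2: "rrpaepe" → sorted: aeepprr
Same letters? aeepprr == aeepprr
Anagram = Yes


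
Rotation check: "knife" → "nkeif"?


Word: "knife", Candidate: "nkeif"
Method: check if candidate is substring of word+word
"knifeknife" contains "nkeif"? No
Is rotation = No


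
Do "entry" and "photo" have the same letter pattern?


Pattern of "entry": [0, 1, 2, 3, 4]
Pattern of "photo": [0, 1, 2, 3, 2]
Patterns do not match
Same pattern = No


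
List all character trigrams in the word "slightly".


Word: "slightly" (length 8)
Number of trigrams = 8 - 3 + 1 = 6
  Position 0: "sli"
  Position 1: "lig"
  Position 2: "igh"
  Position 3: "ght"
  Position 4: "htl"
  Position 5: "tly"
Trigrams = "sli", "lig", "igh", "ght", "htl", "tly"


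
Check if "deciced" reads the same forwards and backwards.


Word: "deciced"
Reversed: "deciced"
Forward == Backward? deciced == deciced
Palindrome = Yes


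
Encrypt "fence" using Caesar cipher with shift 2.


Word: "fence"
Shift: 2
Each letter → (letter + shift) mod 26:
  'f' (5) + 2 = 7 → 'h'
  'e' (4) + 2 = 6 → 'g'
  'n' (13) + 2 = 15 → 'p'
  'c' (2) + 2 = 4 → 'e'
  'e' (4) + 2 = 6 → 'g'
Result = "hgpeg"


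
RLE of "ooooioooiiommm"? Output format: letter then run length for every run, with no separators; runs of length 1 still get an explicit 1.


String: "ooooioooiiommm"
Scanning for consecutive runs:
  'o' x 4
  'i' x 1
  'o' x 3
  'i' x 2
  'o' x 1
  'm' x 3
RLE = "o4i1o3i2o1m3"


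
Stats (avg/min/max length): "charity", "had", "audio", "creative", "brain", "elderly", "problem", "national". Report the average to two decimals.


Lengths: "charity"=7, "had"=3, "audio"=5, "creative"=8, "brain"=5, "elderly"=7, "problem"=7, "national"=8
Sum = 50, Count = 8
Average = 50/8 = 6.25
= avg=6.25, min=3, max=8


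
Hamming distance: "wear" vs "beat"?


Comparing character by character (same length = 4):
  Pos 0: 'w' vs 'b' !=
  Pos 1: 'e' vs 'e' =
  Pos 2: 'a' vs 'a' =
  Pos 3: 'r' vs 't' !=
Hamming distance = 2


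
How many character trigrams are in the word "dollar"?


Word: "dollar" (length 6)
Number of 3-grams = length - 3 + 1 = 6 - 3 + 1
= 4


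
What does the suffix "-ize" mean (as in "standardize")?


Suffix: -ize
Example: standardize (standard + -ize)
Meaning = to make


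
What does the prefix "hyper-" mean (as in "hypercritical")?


Prefix: hyper-
Example: hypercritical (hyper- + critical)
Meaning = over / excessive


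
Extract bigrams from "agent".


Word: "agent" (length 5)
Number of bigrams = 5 - 2 + 1 = 4
  Position 0: "ag"
  Position 1: "ge"
  Position 2: "en"
  Position 3: "nt"
Bigrams = "ag", "ge", "en", "nt"


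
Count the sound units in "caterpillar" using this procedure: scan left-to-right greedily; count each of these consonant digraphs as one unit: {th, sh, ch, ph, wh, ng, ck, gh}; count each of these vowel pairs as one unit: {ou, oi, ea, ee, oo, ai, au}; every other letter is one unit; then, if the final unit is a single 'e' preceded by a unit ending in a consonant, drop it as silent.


Word: "caterpillar" (11 letters)
Left-to-right scan:
  [1] 'c' (letter)
  [2] 'a' (letter)
  [3] 't' (letter)
  [4] 'e' (letter)
  [5] 'r' (letter)
  [6] 'p' (letter)
  [7] 'i' (letter)
  [8] 'l' (letter)
  [9] 'l' (letter)
  [10] 'a' (letter)
  [11] 'r' (letter)
Units from scan: 11
Sound units = 11 units


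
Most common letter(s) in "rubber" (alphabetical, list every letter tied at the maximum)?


Word: "rubber"
Letter counts:
  'b': 2
  'e': 1
  'r': 2
  'u': 1
Maximum count = 2
Most frequent = 'b', 'r' (2 times each)


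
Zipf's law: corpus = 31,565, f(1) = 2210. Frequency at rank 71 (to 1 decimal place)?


Zipf's law: f(r) = f(1) / r
f(1) = 2210
f(71) = 2210 / 71
= 31.1 occurrences


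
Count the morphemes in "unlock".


Word: "unlock"
Morphemes: un- | lock
Each morpheme carries meaning
= 2 morphemes


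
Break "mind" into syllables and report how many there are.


Word: "mind"
Syllable breakdown: mind
Counting: 1 part
= 1 syllable


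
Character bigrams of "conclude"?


Word: "conclude" (length 8)
Number of bigrams = 8 - 2 + 1 = 7
  Position 0: "co"
  Position 1: "on"
  Position 2: "nc"
  Position 3: "cl"
  Position 4: "lu"
  Position 5: "ud"
  Position 6: "de"
Bigrams = "co", "on", "nc", "cl", "lu", "ud", "de"


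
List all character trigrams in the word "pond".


Word: "pond" (length 4)
Number of trigrams = 4 - 3 + 1 = 2
  Position 0: "pon"
  Position 1: "ond"
Trigrams = "pon", "ond"


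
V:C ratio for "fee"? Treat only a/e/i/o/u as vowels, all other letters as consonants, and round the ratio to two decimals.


Word: "fee"
Vowels (a,e,i,o,u): 2
Consonants: 1
Ratio = 2/1
= 2.00


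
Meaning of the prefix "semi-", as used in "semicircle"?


Prefix: semi-
Example: semicircle = semi- + circle
Meaning = half


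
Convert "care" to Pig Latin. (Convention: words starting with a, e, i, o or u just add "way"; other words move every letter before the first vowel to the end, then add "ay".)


Word: "care"
Starts with consonant(s) → move to end, add 'ay'
Consonant cluster: "c"
Pig Latin = "arecay"


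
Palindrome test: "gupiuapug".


Word: "gupiuapug"
Reversed: "gupauipug"
Forward == Backward? gupiuapug != gupauipug
Palindrome = No


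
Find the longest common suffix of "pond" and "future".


Word 1: "pond"
Word 2: "future"
Comparing from end:
  Pos -1: 'd' != 'e' (stop)
LCS = "" (length 0)


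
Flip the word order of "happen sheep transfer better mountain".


Original: "happen sheep transfer better mountain"
Words (1..n): happen | sheep | transfer | better | mountain
Reversed (n..1): mountain | better | transfer | sheep | happen
Result = "mountain better transfer sheep happen"


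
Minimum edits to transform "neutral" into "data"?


Word 1: "neutral" (length 7)
Word 2: "data" (length 4)
One optimal edit sequence (insert/delete/substitute each cost 1):
  1. delete 'n'  (+1)
  2. substitute 'e' -> 'd'  (+1)
  3. substitute 'u' -> 'a'  (+1)
  4. keep 't'
  5. delete 'r'  (+1)
  6. keep 'a'
  7. delete 'l'  (+1)
Total edit operations: 5
Edit distance = 5


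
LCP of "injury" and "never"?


Word 1: "injury"
Word 2: "never"
Comparing from start:
  Pos 0: 'i' != 'n' (stop)
LCP = "" (length 0)


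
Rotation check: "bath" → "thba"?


Word: "bath", Candidate: "thba"
Method: check if candidate is substring of word+word
"bathbath" contains "thba"? Yes
Is rotation = Yes


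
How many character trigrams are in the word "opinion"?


Word: "opinion" (length 7)
Number of 3-grams = length - 3 + 1 = 7 - 3 + 1
= 5


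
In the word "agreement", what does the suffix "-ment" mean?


Suffix: -ment
Example: agreement = agree + -ment
Meaning = result of action


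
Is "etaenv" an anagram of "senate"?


Word 1: "senate" → sorted: aeenst
Word 2: "etaenv" → sorted: aeentv
Same letters? aeenst != aeentv
Anagram = No


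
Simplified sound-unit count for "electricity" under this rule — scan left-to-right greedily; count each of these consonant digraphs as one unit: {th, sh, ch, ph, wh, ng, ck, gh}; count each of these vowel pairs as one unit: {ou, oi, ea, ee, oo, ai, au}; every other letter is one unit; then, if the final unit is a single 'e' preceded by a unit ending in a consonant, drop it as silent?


Word: "electricity" (11 letters)
Left-to-right scan:
  (1) 'e' (letter)
  (2) 'l' (letter)
  (3) 'e' (letter)
  (4) 'c' (letter)
  (5) 't' (letter)
  (6) 'r' (letter)
  (7) 'i' (letter)
  (8) 'c' (letter)
  (9) 'i' (letter)
  (10) 't' (letter)
  (11) 'y' (letter)
Units from scan: 11
Sound units = 11 units


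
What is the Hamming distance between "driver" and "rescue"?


Comparing character by character (same length = 6):
  Pos 0: 'd' vs 'r' !=
  Pos 1: 'r' vs 'e' !=
  Pos 2: 'i' vs 's' !=
  Pos 3: 'v' vs 'c' !=
  Pos 4: 'e' vs 'u' !=
  Pos 5: 'r' vs 'e' !=
Hamming distance = 6


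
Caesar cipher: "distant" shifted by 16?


Word: "distant"
Shift: 16
Each letter → (letter + shift) mod 26:
  'd' (3) + 16 = 19 → 't'
  'i' (8) + 16 = 24 → 'y'
  's' (18) + 16 = 8 → 'i'
  't' (19) + 16 = 9 → 'j'
  'a' (0) + 16 = 16 → 'q'
  'n' (13) + 16 = 3 → 'd'
  't' (19) + 16 = 9 → 'j'
Result = "tyijqdj"


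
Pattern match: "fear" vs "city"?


Pattern of "fear": [0, 1, 2, 3]
Pattern of "city": [0, 1, 2, 3]
Patterns match
Same pattern = Yes


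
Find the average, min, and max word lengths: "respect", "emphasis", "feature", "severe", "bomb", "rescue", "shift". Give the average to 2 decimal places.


Lengths: "respect"=7, "emphasis"=8, "feature"=7, "severe"=6, "bomb"=4, "rescue"=6, "shift"=5
Sum = 43, Count = 7
Average = 43/7 = 6.14
= avg=6.14, min=4, max=8


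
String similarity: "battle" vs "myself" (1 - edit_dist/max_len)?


Word 1: "battle" (length 6)
Word 2: "myself" (length 6)
One optimal edit sequence:
  1. substitute 'b' -> 'm'  (+1)
  2. substitute 'a' -> 'y'  (+1)
  3. substitute 't' -> 's'  (+1)
  4. substitute 't' -> 'e'  (+1)
  5. keep 'l'
  6. substitute 'e' -> 'f'  (+1)
Edit distance = 5
Max length = max(6, 6) = 6
Similarity = 1 - 5/6
= 0.1667


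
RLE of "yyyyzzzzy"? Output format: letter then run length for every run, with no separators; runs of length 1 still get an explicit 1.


String: "yyyyzzzzy"
Scanning for consecutive runs:
  'y' x 4
  'z' x 4
  'y' x 1
RLE = "y4z4y1"


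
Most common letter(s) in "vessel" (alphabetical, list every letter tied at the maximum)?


Word: "vessel"
Letter counts:
  'e': 2
  'l': 1
  's': 2
  'v': 1
Maximum count = 2
Most frequent = 'e', 's' (2 times each)


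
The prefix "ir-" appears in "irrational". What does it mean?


Prefix: ir-
As in: irrational -> ir- + rational
Meaning = not


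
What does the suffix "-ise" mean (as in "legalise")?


Suffix: -ise
As in: legalise -> legal + -ise
Meaning = to make


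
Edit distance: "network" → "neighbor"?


Word 1: "network" (length 7)
Word 2: "neighbor" (length 8)
One optimal edit sequence (insert/delete/substitute each cost 1):
  1. keep 'n'
  2. keep 'e'
  3. insert 'i'  (+1)
  4. insert 'g'  (+1)
  5. substitute 't' -> 'h'  (+1)
  6. substitute 'w' -> 'b'  (+1)
  7. keep 'o'
  8. keep 'r'
  9. delete 'k'  (+1)
Total edit operations: 5
Edit distance = 5


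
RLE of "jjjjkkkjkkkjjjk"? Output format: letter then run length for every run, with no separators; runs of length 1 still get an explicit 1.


String: "jjjjkkkjkkkjjjk"
Scanning for consecutive runs:
  'j' x 4
  'k' x 3
  'j' x 1
  'k' x 3
  'j' x 3
  'k' x 1
RLE = "j4k3j1k3j3k1"


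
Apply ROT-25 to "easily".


Word: "easily"
Shift: 25
Each letter → (letter + shift) mod 26:
  'e' (4) + 25 = 3 → 'd'
  'a' (0) + 25 = 25 → 'z'
  's' (18) + 25 = 17 → 'r'
  'i' (8) + 25 = 7 → 'h'
  'l' (11) + 25 = 10 → 'k'
  'y' (24) + 25 = 23 → 'x'
Result = "dzrhkx"


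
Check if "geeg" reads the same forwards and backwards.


Word: "geeg"
Reversed: "geeg"
Forward == Backward? geeg == geeg
Palindrome = Yes


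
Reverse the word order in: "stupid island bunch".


Original: "stupid island bunch"
Words (1..n): stupid | island | bunch
Reversed (n..1): bunch | island | stupid
Result = "bunch island stupid"


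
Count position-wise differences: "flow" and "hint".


Comparing character by character (same length = 4):
  Pos 0: 'f' vs 'h' !=
  Pos 1: 'l' vs 'i' !=
  Pos 2: 'o' vs 'n' !=
  Pos 3: 'w' vs 't' !=
Hamming distance = 4


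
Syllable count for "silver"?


Word: "silver"
Syllable breakdown: sil · ver
Counting: 2 parts
= 2 syllables


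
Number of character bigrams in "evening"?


Word: "evening" (length 7)
Number of 2-grams = length - 2 + 1 = 7 - 2 + 1
= 6


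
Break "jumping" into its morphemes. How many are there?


Word: "jumping"
Morphemes: jump | -ing
Each morpheme carries meaning
= 2 morphemes


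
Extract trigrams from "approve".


Word: "approve" (length 7)
Number of trigrams = 7 - 3 + 1 = 5
  Position 0: "app"
  Position 1: "ppr"
  Position 2: "pro"
  Position 3: "rov"
  Position 4: "ove"
Trigrams = "app", "ppr", "pro", "rov", "ove"


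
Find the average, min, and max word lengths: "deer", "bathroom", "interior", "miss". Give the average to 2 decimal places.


Lengths: "deer"=4, "bathroom"=8, "interior"=8, "miss"=4
Sum = 24, Count = 4
Average = 24/4 = 6.00
= avg=6.00, min=4, max=8


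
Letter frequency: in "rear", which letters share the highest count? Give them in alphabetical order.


Word: "rear"
Letter counts:
  'a': 1
  'e': 1
  'r': 2
Maximum count = 2
Most frequent = 'r' (2 times each)


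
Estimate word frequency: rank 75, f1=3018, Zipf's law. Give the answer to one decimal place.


Zipf's law: f(r) = f(1) / r
f(1) = 3018
f(75) = 3018 / 75
= 40.2 occurrences


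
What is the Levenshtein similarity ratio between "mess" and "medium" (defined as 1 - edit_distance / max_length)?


Word 1: "mess" (length 4)
Word 2: "medium" (length 6)
One optimal edit sequence:
  1. keep 'm'
  2. keep 'e'
  3. insert 'd'  (+1)
  4. insert 'i'  (+1)
  5. substitute 's' -> 'u'  (+1)
  6. substitute 's' -> 'm'  (+1)
Edit distance = 4
Max length = max(4, 6) = 6
Similarity = 1 - 4/6
= 0.3333


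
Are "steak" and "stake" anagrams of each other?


Word 1: "steak" → sorted: aekst
Word 2: "stake" → sorted: aekst
Same letters? aekst == aekst
Anagram = Yes


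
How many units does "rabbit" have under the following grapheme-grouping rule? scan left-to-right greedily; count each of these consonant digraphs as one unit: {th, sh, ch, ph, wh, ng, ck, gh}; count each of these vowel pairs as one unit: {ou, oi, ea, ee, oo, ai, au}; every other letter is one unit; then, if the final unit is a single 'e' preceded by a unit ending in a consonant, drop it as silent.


Word: "rabbit" (6 letters)
Left-to-right scan:
  1. 'r' (letter)
  2. 'a' (letter)
  3. 'b' (letter)
  4. 'b' (letter)
  5. 'i' (letter)
  6. 't' (letter)
Units from scan: 6
Sound units = 6 units


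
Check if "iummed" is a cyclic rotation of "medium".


Word: "medium", Candidate: "iummed"
Method: check if candidate is substring of word+word
"mediummedium" contains "iummed"? Yes
Is rotation = Yes


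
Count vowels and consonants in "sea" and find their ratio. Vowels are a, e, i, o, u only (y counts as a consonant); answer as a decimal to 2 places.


Word: "sea"
Vowels (a,e,i,o,u): 2
Consonants: 1
Ratio = 2/1
= 2.00


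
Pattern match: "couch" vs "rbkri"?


Pattern of "couch": [0, 1, 2, 0, 3]
Pattern of "rbkri": [0, 1, 2, 0, 3]
Patterns match
Same pattern = Yes


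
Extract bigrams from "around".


Word: "around" (length 6)
Number of bigrams = 6 - 2 + 1 = 5
  Position 0: "ar"
  Position 1: "ro"
  Position 2: "ou"
  Position 3: "un"
  Position 4: "nd"
Bigrams = "ar", "ro", "ou", "un", "nd"


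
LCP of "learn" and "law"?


Word 1: "learn"
Word 2: "law"
Comparing from start:
  Pos 0: 'l' == 'l'
  Pos 1: 'e' != 'a' (stop)
LCP = "l" (length 1)


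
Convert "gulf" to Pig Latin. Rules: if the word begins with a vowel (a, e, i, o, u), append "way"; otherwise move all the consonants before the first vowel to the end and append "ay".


Word: "gulf"
Starts with consonant(s) → move to end, add 'ay'
Consonant cluster: "g"
Pig Latin = "ulfgay"


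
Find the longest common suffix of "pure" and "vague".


Word 1: "pure"
Word 2: "vague"
Comparing from end:
  Pos -1: 'e' == 'e'
  Pos -2: 'r' != 'u' (stop)
LCS = "e" (length 1)


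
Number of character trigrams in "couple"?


Word: "couple" (length 6)
Number of 3-grams = length - 3 + 1 = 6 - 3 + 1
= 4


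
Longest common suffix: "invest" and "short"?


Word 1: "invest"
Word 2: "short"
Comparing from end:
  Pos -1: 't' == 't'
  Pos -2: 's' != 'r' (stop)
LCS = "t" (length 1)


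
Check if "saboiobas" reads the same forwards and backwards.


Word: "saboiobas"
Reversed: "saboiobas"
Forward == Backward? saboiobas == saboiobas
Palindrome = Yes


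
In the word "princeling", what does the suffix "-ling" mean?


Suffix: -ling
As in: princeling -> prince + -ling
Meaning = small / young


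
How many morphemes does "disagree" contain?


Word: "disagree"
Morphemes: dis- + agree
Each morpheme carries meaning
= 2 morphemes


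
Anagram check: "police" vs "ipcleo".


Word 1: "police" → sorted: ceilop
Word 2: "ipcleo" → sorted: ceilop
Same letters? ceilop == ceilop
Anagram = Yes


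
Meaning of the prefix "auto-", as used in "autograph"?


Prefix: auto-
As in: autograph -> auto- + graph
Meaning = self


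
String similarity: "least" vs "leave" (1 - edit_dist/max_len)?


Word 1: "least" (length 5)
Word 2: "leave" (length 5)
One optimal edit sequence:
  1. keep 'l'
  2. keep 'e'
  3. keep 'a'
  4. substitute 's' -> 'v'  (+1)
  5. substitute 't' -> 'e'  (+1)
Edit distance = 2
Max length = max(5, 5) = 5
Similarity = 1 - 2/5
= 0.6000


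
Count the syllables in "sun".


Word: "sun"
Syllable breakdown: sun
Counting: 1 part
= 1 syllable


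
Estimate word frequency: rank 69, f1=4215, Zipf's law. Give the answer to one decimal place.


Zipf's law: f(r) = f(1) / r
f(1) = 4215
f(69) = 4215 / 69
= 61.1 occurrences


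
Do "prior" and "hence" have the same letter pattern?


Pattern of "prior": [0, 1, 2, 3, 1]
Pattern of "hence": [0, 1, 2, 3, 1]
Patterns match
Same pattern = Yes


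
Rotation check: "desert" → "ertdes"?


Word: "desert", Candidate: "ertdes"
Method: check if candidate is substring of word+word
"desertdesert" contains "ertdes"? Yes
Is rotation = Yes


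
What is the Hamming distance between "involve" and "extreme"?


Comparing character by character (same length = 7):
  Pos 0: 'i' vs 'e' !=
  Pos 1: 'n' vs 'x' !=
  Pos 2: 'v' vs 't' !=
  Pos 3: 'o' vs 'r' !=
  Pos 4: 'l' vs 'e' !=
  Pos 5: 'v' vs 'm' !=
  Pos 6: 'e' vs 'e' =
Hamming distance = 6


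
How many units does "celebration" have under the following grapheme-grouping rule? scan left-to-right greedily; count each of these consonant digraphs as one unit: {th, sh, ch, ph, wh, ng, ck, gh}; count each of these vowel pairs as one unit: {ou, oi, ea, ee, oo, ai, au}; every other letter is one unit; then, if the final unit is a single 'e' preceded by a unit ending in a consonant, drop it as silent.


Word: "celebration" (11 letters)
Left-to-right scan:
  (1) 'c' (letter)
  (2) 'e' (letter)
  (3) 'l' (letter)
  (4) 'e' (letter)
  (5) 'b' (letter)
  (6) 'r' (letter)
  (7) 'a' (letter)
  (8) 't' (letter)
  (9) 'i' (letter)
  (10) 'o' (letter)
  (11) 'n' (letter)
Units from scan: 11
Sound units = 11 units


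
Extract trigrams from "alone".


Word: "alone" (length 5)
Number of trigrams = 5 - 3 + 1 = 3
  Position 0: "alo"
  Position 1: "lon"
  Position 2: "one"
Trigrams = "alo", "lon", "one"


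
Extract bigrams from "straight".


Word: "straight" (length 8)
Number of bigrams = 8 - 2 + 1 = 7
  Position 0: "st"
  Position 1: "tr"
  Position 2: "ra"
  Position 3: "ai"
  Position 4: "ig"
  Position 5: "gh"
  Position 6: "ht"
Bigrams = "st", "tr", "ra", "ai", "ig", "gh", "ht"


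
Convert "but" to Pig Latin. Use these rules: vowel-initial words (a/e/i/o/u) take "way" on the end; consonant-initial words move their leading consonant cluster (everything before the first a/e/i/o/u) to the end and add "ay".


Word: "but"
Starts with consonant(s) → move to end, add 'ay'
Consonant cluster: "b"
Pig Latin = "utbay"


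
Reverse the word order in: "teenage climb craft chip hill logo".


Original: "teenage climb craft chip hill logo"
Words (1..n): teenage | climb | craft | chip | hill | logo
Reversed (n..1): logo | hill | chip | craft | climb | teenage
Result = "logo hill chip craft climb teenage"


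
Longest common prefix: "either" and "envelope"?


Word 1: "either"
Word 2: "envelope"
Comparing from start:
  Pos 0: 'e' == 'e'
  Pos 1: 'i' != 'n' (stop)
LCP = "e" (length 1)


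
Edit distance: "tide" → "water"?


Word 1: "tide" (length 4)
Word 2: "water" (length 5)
One optimal edit sequence (insert/delete/substitute each cost 1):
  1. substitute 't' -> 'w'  (+1)
  2. substitute 'i' -> 'a'  (+1)
  3. substitute 'd' -> 't'  (+1)
  4. keep 'e'
  5. insert 'r'  (+1)
Total edit operations: 4
Edit distance = 4


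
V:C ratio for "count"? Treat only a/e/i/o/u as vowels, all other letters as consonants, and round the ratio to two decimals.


Word: "count"
Vowels (a,e,i,o,u): 2
Consonants: 3
Ratio = 2/3
= 0.67


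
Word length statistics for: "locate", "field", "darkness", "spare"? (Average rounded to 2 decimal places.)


Lengths: "locate"=6, "field"=5, "darkness"=8, "spare"=5
Sum = 24, Count = 4
Average = 24/4 = 6.00
= avg=6.00, min=5, max=8


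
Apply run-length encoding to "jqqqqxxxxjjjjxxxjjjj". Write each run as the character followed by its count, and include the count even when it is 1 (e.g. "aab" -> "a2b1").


String: "jqqqqxxxxjjjjxxxjjjj"
Scanning for consecutive runs:
  'j' x 1
  'q' x 4
  'x' x 4
  'j' x 4
  'x' x 3
  'j' x 4
RLE = "j1q4x4j4x3j4"


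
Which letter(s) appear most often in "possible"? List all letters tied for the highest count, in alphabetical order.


Word: "possible"
Letter counts:
  'b': 1
  'e': 1
  'i': 1
  'l': 1
  'o': 1
  'p': 1
  's': 2
Maximum count = 2
Most frequent = 's' (2 times each)


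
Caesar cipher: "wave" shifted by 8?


Word: "wave"
Shift: 8
Each letter → (letter + shift) mod 26:
  'w' (22) + 8 = 4 → 'e'
  'a' (0) + 8 = 8 → 'i'
  'v' (21) + 8 = 3 → 'd'
  'e' (4) + 8 = 12 → 'm'
Result = "eidm"


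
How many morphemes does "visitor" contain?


Word: "visitor"
Morphemes: visit | -or
Each morpheme carries meaning
= 2 morphemes


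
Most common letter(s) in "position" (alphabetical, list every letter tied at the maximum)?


Word: "position"
Letter counts:
  'i': 2
  'n': 1
  'o': 2
  'p': 1
  's': 1
  't': 1
Maximum count = 2
Most frequent = 'i', 'o' (2 times each)


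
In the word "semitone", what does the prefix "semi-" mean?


Prefix: semi-
As in: semitone -> semi- + tone
Meaning = half


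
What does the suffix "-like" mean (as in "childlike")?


Suffix: -like
Example: childlike (child + -like)
Meaning = resembling


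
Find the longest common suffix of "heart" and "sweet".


Word 1: "heart"
Word 2: "sweet"
Comparing from end:
  Pos -1: 't' == 't'
  Pos -2: 'r' != 'e' (stop)
LCS = "t" (length 1)


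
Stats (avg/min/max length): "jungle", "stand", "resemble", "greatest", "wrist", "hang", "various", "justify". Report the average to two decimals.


Lengths: "jungle"=6, "stand"=5, "resemble"=8, "greatest"=8, "wrist"=5, "hang"=4, "various"=7, "justify"=7
Sum = 50, Count = 8
Average = 50/8 = 6.25
= avg=6.25, min=4, max=8


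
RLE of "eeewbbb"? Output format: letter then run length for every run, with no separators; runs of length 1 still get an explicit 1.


String: "eeewbbb"
Scanning for consecutive runs:
  'e' x 3
  'w' x 1
  'b' x 3
RLE = "e3w1b3"


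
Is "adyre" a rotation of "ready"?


Word: "ready", Candidate: "adyre"
Method: check if candidate is substring of word+word
"readyready" contains "adyre"? Yes
Is rotation = Yes


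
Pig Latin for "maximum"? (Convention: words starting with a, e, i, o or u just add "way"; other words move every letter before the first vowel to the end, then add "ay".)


Word: "maximum"
Starts with consonant(s) → move to end, add 'ay'
Consonant cluster: "m"
Pig Latin = "aximummay"


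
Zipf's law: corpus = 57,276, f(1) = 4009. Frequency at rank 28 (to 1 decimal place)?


Zipf's law: f(r) = f(1) / r
f(1) = 4009
f(28) = 4009 / 28
= 143.2 occurrences


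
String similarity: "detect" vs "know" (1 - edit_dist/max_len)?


Word 1: "detect" (length 6)
Word 2: "know" (length 4)
One optimal edit sequence:
  1. delete 'd'  (+1)
  2. delete 'e'  (+1)
  3. substitute 't' -> 'k'  (+1)
  4. substitute 'e' -> 'n'  (+1)
  5. substitute 'c' -> 'o'  (+1)
  6. substitute 't' -> 'w'  (+1)
Edit distance = 6
Max length = max(6, 4) = 6
Similarity = 1 - 6/6
= 0.0000


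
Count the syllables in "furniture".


Word: "furniture"
Syllable breakdown: fur / ni / ture
Counting: 3 parts
= 3 syllables


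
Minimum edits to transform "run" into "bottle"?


Word 1: "run" (length 3)
Word 2: "bottle" (length 6)
One optimal edit sequence (insert/delete/substitute each cost 1):
  1. insert 'b'  (+1)
  2. insert 'o'  (+1)
  3. insert 't'  (+1)
  4. substitute 'r' -> 't'  (+1)
  5. substitute 'u' -> 'l'  (+1)
  6. substitute 'n' -> 'e'  (+1)
Total edit operations: 6
Edit distance = 6


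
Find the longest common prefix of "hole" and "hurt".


Word 1: "hole"
Word 2: "hurt"
Comparing from start:
  Pos 0: 'h' == 'h'
  Pos 1: 'o' != 'u' (stop)
LCP = "h" (length 1)


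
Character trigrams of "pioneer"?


Word: "pioneer" (length 7)
Number of trigrams = 7 - 3 + 1 = 5
  Position 0: "pio"
  Position 1: "ion"
  Position 2: "one"
  Position 3: "nee"
  Position 4: "eer"
Trigrams = "pio", "ion", "one", "nee", "eer"


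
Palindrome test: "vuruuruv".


Word: "vuruuruv"
Reversed: "vuruuruv"
Forward == Backward? vuruuruv == vuruuruv
Palindrome = Yes


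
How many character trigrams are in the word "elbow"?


Word: "elbow" (length 5)
Number of 3-grams = length - 3 + 1 = 5 - 3 + 1
= 3


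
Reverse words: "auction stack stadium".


Original: "auction stack stadium"
Words (1..n): auction | stack | stadium
Reversed (n..1): stadium | stack | auction
Result = "stadium stack auction"


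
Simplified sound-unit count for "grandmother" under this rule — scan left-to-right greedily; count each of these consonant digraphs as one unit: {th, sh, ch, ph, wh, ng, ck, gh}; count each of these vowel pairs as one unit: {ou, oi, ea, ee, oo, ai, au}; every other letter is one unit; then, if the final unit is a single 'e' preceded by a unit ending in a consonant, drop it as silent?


Word: "grandmother" (11 letters)
Left-to-right scan:
  1. 'g' (letter)
  2. 'r' (letter)
  3. 'a' (letter)
  4. 'n' (letter)
  5. 'd' (letter)
  6. 'm' (letter)
  7. 'o' (letter)
  8. 'th' (digraph)
  9. 'e' (letter)
  10. 'r' (letter)
Units from scan: 10
Sound units = 10 units


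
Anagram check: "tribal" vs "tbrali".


Word 1: "tribal" → sorted: abilrt
Word 2: "tbrali" → sorted: abilrt
Same letters? abilrt == abilrt
Anagram = Yes


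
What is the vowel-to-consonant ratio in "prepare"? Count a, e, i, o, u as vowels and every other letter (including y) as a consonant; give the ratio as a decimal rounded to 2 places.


Word: "prepare"
Vowels (a,e,i,o,u): 3
Consonants: 4
Ratio = 3/4
= 0.75


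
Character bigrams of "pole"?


Word: "pole" (length 4)
Number of bigrams = 4 - 2 + 1 = 3
  Position 0: "po"
  Position 1: "ol"
  Position 2: "le"
Bigrams = "po", "ol", "le"


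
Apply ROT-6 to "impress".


Word: "impress"
Shift: 6
Each letter → (letter + shift) mod 26:
  'i' (8) + 6 = 14 → 'o'
  'm' (12) + 6 = 18 → 's'
  'p' (15) + 6 = 21 → 'v'
  'r' (17) + 6 = 23 → 'x'
  'e' (4) + 6 = 10 → 'k'
  's' (18) + 6 = 24 → 'y'
  's' (18) + 6 = 24 → 'y'
Result = "osvxkyy"


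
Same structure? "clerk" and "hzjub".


Pattern of "clerk": [0, 1, 2, 3, 4]
Pattern of "hzjub": [0, 1, 2, 3, 4]
Patterns match
Same pattern = Yes


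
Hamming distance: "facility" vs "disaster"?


Comparing character by character (same length = 8):
  Pos 0: 'f' vs 'd' !=
  Pos 1: 'a' vs 'i' !=
  Pos 2: 'c' vs 's' !=
  Pos 3: 'i' vs 'a' !=
  Pos 4: 'l' vs 's' !=
  Pos 5: 'i' vs 't' !=
  Pos 6: 't' vs 'e' !=
  Pos 7: 'y' vs 'r' !=
Hamming distance = 8


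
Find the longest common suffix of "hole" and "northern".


Word 1: "hole"
Word 2: "northern"
Comparing from end:
  Pos -1: 'e' != 'n' (stop)
LCS = "" (length 0)


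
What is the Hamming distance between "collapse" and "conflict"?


Comparing character by character (same length = 8):
  Pos 0: 'c' vs 'c' =
  Pos 1: 'o' vs 'o' =
  Pos 2: 'l' vs 'n' !=
  Pos 3: 'l' vs 'f' !=
  Pos 4: 'a' vs 'l' !=
  Pos 5: 'p' vs 'i' !=
  Pos 6: 's' vs 'c' !=
  Pos 7: 'e' vs 't' !=
Hamming distance = 6


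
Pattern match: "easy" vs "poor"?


Pattern of "easy": [0, 1, 2, 3]
Pattern of "poor": [0, 1, 1, 2]
Patterns do not match
Same pattern = No


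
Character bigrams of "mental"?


Word: "mental" (length 6)
Number of bigrams = 6 - 2 + 1 = 5
  Position 0: "me"
  Position 1: "en"
  Position 2: "nt"
  Position 3: "ta"
  Position 4: "al"
Bigrams = "me", "en", "nt", "ta", "al"


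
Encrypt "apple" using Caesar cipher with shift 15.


Word: "apple"
Shift: 15
Each letter → (letter + shift) mod 26:
  'a' (0) + 15 = 15 → 'p'
  'p' (15) + 15 = 4 → 'e'
  'p' (15) + 15 = 4 → 'e'
  'l' (11) + 15 = 0 → 'a'
  'e' (4) + 15 = 19 → 't'
Result = "peeat"


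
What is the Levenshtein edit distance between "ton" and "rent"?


Word 1: "ton" (length 3)
Word 2: "rent" (length 4)
One optimal edit sequence (insert/delete/substitute each cost 1):
  1. substitute 't' -> 'r'  (+1)
  2. substitute 'o' -> 'e'  (+1)
  3. keep 'n'
  4. insert 't'  (+1)
Total edit operations: 3
Edit distance = 3


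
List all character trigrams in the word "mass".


Word: "mass" (length 4)
Number of trigrams = 4 - 3 + 1 = 2
  Position 0: "mas"
  Position 1: "ass"
Trigrams = "mas", "ass"


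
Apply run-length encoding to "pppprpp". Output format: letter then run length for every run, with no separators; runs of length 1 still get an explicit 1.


String: "pppprpp"
Scanning for consecutive runs:
  'p' x 4
  'r' x 1
  'p' x 2
RLE = "p4r1p2"


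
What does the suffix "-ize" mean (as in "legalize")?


Suffix: -ize
Example: legalize (legal + -ize)
Meaning = to make


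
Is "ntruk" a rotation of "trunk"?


Word: "trunk", Candidate: "ntruk"
Method: check if candidate is substring of word+word
"trunktrunk" contains "ntruk"? No
Is rotation = No


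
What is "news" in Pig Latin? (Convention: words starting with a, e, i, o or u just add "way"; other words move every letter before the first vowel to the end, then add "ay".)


Word: "news"
Starts with consonant(s) → move to end, add 'ay'
Consonant cluster: "n"
Pig Latin = "ewsnay"


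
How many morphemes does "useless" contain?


Word: "useless"
Morphemes: use / -less
Each morpheme carries meaning
= 2 morphemes


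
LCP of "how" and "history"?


Word 1: "how"
Word 2: "history"
Comparing from start:
  Pos 0: 'h' == 'h'
  Pos 1: 'o' != 'i' (stop)
LCP = "h" (length 1)


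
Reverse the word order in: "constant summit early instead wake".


Original: "constant summit early instead wake"
Words (1..n): constant | summit | early | instead | wake
Reversed (n..1): wake | instead | early | summit | constant
Result = "wake instead early summit constant"


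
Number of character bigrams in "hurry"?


Word: "hurry" (length 5)
Number of 2-grams = length - 2 + 1 = 5 - 2 + 1
= 4


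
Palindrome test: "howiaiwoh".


Word: "howiaiwoh"
Reversed: "howiaiwoh"
Forward == Backward? howiaiwoh == howiaiwoh
Palindrome = Yes


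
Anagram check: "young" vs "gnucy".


Word 1: "young" → sorted: gnouy
Word 2: "gnucy" → sorted: cgnuy
Same letters? gnouy != cgnuy
Anagram = No


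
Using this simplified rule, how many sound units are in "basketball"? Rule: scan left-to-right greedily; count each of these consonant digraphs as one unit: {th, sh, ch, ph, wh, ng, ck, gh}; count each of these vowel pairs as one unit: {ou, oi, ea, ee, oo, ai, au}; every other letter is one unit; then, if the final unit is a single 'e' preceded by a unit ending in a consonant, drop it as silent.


Word: "basketball" (10 letters)
Left-to-right scan:
  (1) 'b' (letter)
  (2) 'a' (letter)
  (3) 's' (letter)
  (4) 'k' (letter)
  (5) 'e' (letter)
  (6) 't' (letter)
  (7) 'b' (letter)
  (8) 'a' (letter)
  (9) 'l' (letter)
  (10) 'l' (letter)
Units from scan: 10
Sound units = 10 units


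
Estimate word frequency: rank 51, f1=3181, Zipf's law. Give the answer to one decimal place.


Zipf's law: f(r) = f(1) / r
f(1) = 3181
f(51) = 3181 / 51
= 62.4 occurrences


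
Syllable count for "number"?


Word: "number"
Syllable breakdown: num | ber
Counting: 2 parts
= 2 syllables


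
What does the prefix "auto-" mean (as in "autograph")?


Prefix: auto-
As in: autograph -> auto- + graph
Meaning = self


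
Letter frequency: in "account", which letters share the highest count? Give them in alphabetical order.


Word: "account"
Letter counts:
  'a': 1
  'c': 2
  'n': 1
  'o': 1
  't': 1
  'u': 1
Maximum count = 2
Most frequent = 'c' (2 times each)


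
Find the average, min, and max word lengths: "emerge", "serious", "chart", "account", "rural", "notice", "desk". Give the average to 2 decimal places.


Lengths: "emerge"=6, "serious"=7, "chart"=5, "account"=7, "rural"=5, "notice"=6, "desk"=4
Sum = 40, Count = 7
Average = 40/7 = 5.71
= avg=5.71, min=4, max=7


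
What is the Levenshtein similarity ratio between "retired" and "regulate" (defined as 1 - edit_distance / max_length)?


Word 1: "retired" (length 7)
Word 2: "regulate" (length 8)
One optimal edit sequence:
  1. keep 'r'
  2. keep 'e'
  3. insert 'g'  (+1)
  4. substitute 't' -> 'u'  (+1)
  5. substitute 'i' -> 'l'  (+1)
  6. substitute 'r' -> 'a'  (+1)
  7. substitute 'e' -> 't'  (+1)
  8. substitute 'd' -> 'e'  (+1)
Edit distance = 6
Max length = max(7, 8) = 8
Similarity = 1 - 6/8
= 0.2500


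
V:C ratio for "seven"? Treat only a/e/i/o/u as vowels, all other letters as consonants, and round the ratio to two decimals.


Word: "seven"
Vowels (a,e,i,o,u): 2
Consonants: 3
Ratio = 2/3
= 0.67


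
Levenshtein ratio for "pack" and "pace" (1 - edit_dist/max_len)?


Word 1: "pack" (length 4)
Word 2: "pace" (length 4)
One optimal edit sequence:
  1. keep 'p'
  2. keep 'a'
  3. keep 'c'
  4. substitute 'k' -> 'e'  (+1)
Edit distance = 1
Max length = max(4, 4) = 4
Similarity = 1 - 1/4
= 0.7500


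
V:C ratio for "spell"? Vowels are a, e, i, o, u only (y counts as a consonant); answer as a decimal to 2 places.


Word: "spell"
Vowels (a,e,i,o,u): 1
Consonants: 4
Ratio = 1/4
= 0.25


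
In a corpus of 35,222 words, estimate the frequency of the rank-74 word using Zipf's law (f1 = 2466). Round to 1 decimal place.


Zipf's law: f(r) = f(1) / r
f(1) = 2466
f(74) = 2466 / 74
= 33.3 occurrences


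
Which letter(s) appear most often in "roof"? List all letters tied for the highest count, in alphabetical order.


Word: "roof"
Letter counts:
  'f': 1
  'o': 2
  'r': 1
Maximum count = 2
Most frequent = 'o' (2 times each)


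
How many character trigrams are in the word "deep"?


Word: "deep" (length 4)
Number of 3-grams = length - 3 + 1 = 4 - 3 + 1
= 2


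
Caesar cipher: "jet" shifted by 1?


Word: "jet"
Shift: 1
Each letter → (letter + shift) mod 26:
  'j' (9) + 1 = 10 → 'k'
  'e' (4) + 1 = 5 → 'f'
  't' (19) + 1 = 20 → 'u'
Result = "kfu"


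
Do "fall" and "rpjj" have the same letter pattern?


Pattern of "fall": [0, 1, 2, 2]
Pattern of "rpjj": [0, 1, 2, 2]
Patterns match
Same pattern = Yes


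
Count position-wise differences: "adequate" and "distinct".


Comparing character by character (same length = 8):
  Pos 0: 'a' vs 'd' !=
  Pos 1: 'd' vs 'i' !=
  Pos 2: 'e' vs 's' !=
  Pos 3: 'q' vs 't' !=
  Pos 4: 'u' vs 'i' !=
  Pos 5: 'a' vs 'n' !=
  Pos 6: 't' vs 'c' !=
  Pos 7: 'e' vs 't' !=
Hamming distance = 8


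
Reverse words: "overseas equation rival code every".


Original: "overseas equation rival code every"
Words (1..n): overseas | equation | rival | code | every
Reversed (n..1): every | code | rival | equation | overseas
Result = "every code rival equation overseas"


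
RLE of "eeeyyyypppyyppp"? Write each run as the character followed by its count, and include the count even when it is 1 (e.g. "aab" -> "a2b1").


String: "eeeyyyypppyyppp"
Scanning for consecutive runs:
  'e' x 3
  'y' x 4
  'p' x 3
  'y' x 2
  'p' x 3
RLE = "e3y4p3y2p3"


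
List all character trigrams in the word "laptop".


Word: "laptop" (length 6)
Number of trigrams = 6 - 3 + 1 = 4
  Position 0: "lap"
  Position 1: "apt"
  Position 2: "pto"
  Position 3: "top"
Trigrams = "lap", "apt", "pto", "top"


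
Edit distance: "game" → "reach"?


Word 1: "game" (length 4)
Word 2: "reach" (length 5)
One optimal edit sequence (insert/delete/substitute each cost 1):
  1. insert 'r'  (+1)
  2. substitute 'g' -> 'e'  (+1)
  3. keep 'a'
  4. substitute 'm' -> 'c'  (+1)
  5. substitute 'e' -> 'h'  (+1)
Total edit operations: 4
Edit distance = 4


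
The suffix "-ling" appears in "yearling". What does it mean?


Suffix: -ling
Example: yearling = year + -ling
Meaning = small / young


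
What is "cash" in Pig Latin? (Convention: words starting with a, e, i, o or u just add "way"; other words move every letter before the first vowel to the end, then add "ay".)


Word: "cash"
Starts with consonant(s) → move to end, add 'ay'
Consonant cluster: "c"
Pig Latin = "ashcay"


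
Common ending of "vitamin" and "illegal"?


Word 1: "vitamin"
Word 2: "illegal"
Comparing from end:
  Pos -1: 'n' != 'l' (stop)
LCS = "" (length 0)


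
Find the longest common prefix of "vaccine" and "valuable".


Word 1: "vaccine"
Word 2: "valuable"
Comparing from start:
  Pos 0: 'v' == 'v'
  Pos 1: 'a' == 'a'
  Pos 2: 'c' != 'l' (stop)
LCP = "va" (length 2)


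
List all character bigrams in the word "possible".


Word: "possible" (length 8)
Number of bigrams = 8 - 2 + 1 = 7
  Position 0: "po"
  Position 1: "os"
  Position 2: "ss"
  Position 3: "si"
  Position 4: "ib"
  Position 5: "bl"
  Position 6: "le"
Bigrams = "po", "os", "ss", "si", "ib", "bl", "le"


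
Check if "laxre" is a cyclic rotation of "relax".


Word: "relax", Candidate: "laxre"
Method: check if candidate is substring of word+word
"relaxrelax" contains "laxre"? Yes
Is rotation = Yes


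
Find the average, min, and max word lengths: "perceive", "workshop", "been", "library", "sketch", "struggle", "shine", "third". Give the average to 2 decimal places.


Lengths: "perceive"=8, "workshop"=8, "been"=4, "library"=7, "sketch"=6, "struggle"=8, "shine"=5, "third"=5
Sum = 51, Count = 8
Average = 51/8 = 6.38
= avg=6.38, min=4, max=8


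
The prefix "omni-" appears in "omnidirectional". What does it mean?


Prefix: omni-
Example: omnidirectional = omni- + directional
Meaning = all


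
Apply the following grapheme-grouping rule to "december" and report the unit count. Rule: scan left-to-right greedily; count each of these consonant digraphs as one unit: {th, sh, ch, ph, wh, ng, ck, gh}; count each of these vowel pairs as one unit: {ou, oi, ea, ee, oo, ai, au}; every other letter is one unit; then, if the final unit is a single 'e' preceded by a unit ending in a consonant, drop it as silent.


Word: "december" (8 letters)
Left-to-right scan:
  [1] 'd' (letter)
  [2] 'e' (letter)
  [3] 'c' (letter)
  [4] 'e' (letter)
  [5] 'm' (letter)
  [6] 'b' (letter)
  [7] 'e' (letter)
  [8] 'r' (letter)
Units from scan: 8
Sound units = 8 units


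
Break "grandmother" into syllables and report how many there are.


Word: "grandmother"
Syllable breakdown: grand · moth · er
Counting: 3 parts
= 3 syllables
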